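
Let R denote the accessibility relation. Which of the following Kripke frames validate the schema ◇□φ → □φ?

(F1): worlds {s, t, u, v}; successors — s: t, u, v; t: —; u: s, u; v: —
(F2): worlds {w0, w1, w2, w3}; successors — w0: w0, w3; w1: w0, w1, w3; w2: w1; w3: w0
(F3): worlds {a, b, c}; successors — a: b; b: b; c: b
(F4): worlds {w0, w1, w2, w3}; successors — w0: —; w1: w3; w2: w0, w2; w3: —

Frame correspondent (Sahlqvist): ∀x ∀y ∀z (Rxy ∧ Rxz → Ryz) — i.e. the Euclidean property.
(F1): fails — Rsv and Rsv but not Rvv.
(F2): fails — Rw0w3 and Rw0w3 but not Rw3w3.
(F3): condition met.
(F4): fails — Rw1w3 and Rw1w3 but not Rw3w3.

(F3)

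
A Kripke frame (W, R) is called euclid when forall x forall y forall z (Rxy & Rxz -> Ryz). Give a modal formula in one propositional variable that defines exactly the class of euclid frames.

A defining formula is ◇ψ → □◇ψ (the 5 axiom).
Suppose ◇ψ→□◇ψ is valid. Take Rxy, Rxz and set V(ψ)={y}. Then ◇ψ at x, so □◇ψ at x, so ◇ψ at z, so some w with Rzw has ψ; w=y, i.e. Rzy. By symmetry of the argument, Ryz.

◇ψ → □◇ψ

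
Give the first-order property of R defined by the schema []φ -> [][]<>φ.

forall x forall z (x R^2 z -> exists w (xRw & zRw))

This is a Sahlqvist (Geach-type) schema ◇^0□^1φ → □^2◇^1φ.
Minimal-valuation argument: fix x; take any y with xR^0y and any z with xR^2z. Set V(φ) to the set of worlds R-reachable from y in exactly 1 step. Then □^1φ holds at y, so the antecedent holds at x; validity forces ◇^1φ at z, giving a w with zR^1w and yR^1w.
First-order correspondent: forall x forall z (x R^2 z -> exists w (xRw & zRw)).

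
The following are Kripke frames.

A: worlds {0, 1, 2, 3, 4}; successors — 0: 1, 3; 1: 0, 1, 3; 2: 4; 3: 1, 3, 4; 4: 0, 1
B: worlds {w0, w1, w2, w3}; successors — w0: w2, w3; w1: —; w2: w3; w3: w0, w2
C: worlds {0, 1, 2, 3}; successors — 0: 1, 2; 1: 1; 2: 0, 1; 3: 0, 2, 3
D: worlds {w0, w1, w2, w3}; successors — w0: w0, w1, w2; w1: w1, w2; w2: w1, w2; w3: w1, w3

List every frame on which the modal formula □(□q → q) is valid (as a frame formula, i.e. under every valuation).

This is the axiom for shift-reflexivity; its first-order frame correspondent is ∀x ∀y (Rxy → Ryy).
A: fails — R10 but not R00.
B: fails — Rw3w2 but not Rw2w2.
C: fails — R32 but not R22.
D: ✓.
Valid on: D.

D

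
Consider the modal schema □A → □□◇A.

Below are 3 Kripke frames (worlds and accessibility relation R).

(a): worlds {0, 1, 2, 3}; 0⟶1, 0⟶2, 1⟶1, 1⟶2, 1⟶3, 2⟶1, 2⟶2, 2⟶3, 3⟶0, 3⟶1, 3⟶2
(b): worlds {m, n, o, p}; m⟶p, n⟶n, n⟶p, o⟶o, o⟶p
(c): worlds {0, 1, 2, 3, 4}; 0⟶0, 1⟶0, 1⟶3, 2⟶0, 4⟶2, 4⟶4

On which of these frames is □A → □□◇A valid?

This is the axiom for a generalized confluence (Geach) condition; its first-order frame correspondent is ∀x ∀z (xR²z → ∃w (xRw ∧ zRw)).
(a): holds.
(b): fails — nR²p but no w with nRw and pRw.
(c): fails — 4R²0 but no w with 4Rw and 0Rw.

(a)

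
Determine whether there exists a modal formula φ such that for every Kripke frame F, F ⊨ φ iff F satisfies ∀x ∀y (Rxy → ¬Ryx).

No — not modally definable

If a class were modally definable it would be closed under surjective bounded morphisms (Goldblatt–Thomason).
The 5-cycle (worlds s,t,u,v,w with s→t→u→v→w→s) is asymmetric. Mapping every world to a single reflexive point • is a surjective bounded morphism, and the reflexive point is not asymmetric (R•• but asymmetry requires ¬R••).
So the class is not modally definable.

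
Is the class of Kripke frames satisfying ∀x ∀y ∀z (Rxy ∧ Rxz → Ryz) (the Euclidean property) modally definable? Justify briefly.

Definable; ◇p → □◇p defines it

Yes: it is the Euclidean property, defined by the 5 schema ◇p → □◇p.
Suppose ◇p→□◇p is valid. Take Rxy, Rxz and set V(p)={y}. Then ◇p at x, so □◇p at x, so ◇p at z, so some w with Rzw has p; w=y, i.e. Rzy. By symmetry of the argument, Ryz.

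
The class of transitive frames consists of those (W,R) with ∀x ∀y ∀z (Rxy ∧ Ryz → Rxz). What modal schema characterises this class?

A defining formula is □q → □□q (the 4 axiom).
Suppose □q→□□q is valid. Take Rxy, Ryz and set V(q)={w : Rxw}. Then □q at x, so □□q at x, so □q at y, so q at z, i.e. Rxz.

□q → □□q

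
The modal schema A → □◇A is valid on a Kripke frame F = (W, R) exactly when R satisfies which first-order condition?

symmetry: ∀x ∀y (Rxy → Ryx)

This is the B axiom.
It corresponds to symmetry: ∀x ∀y (Rxy → Ryx).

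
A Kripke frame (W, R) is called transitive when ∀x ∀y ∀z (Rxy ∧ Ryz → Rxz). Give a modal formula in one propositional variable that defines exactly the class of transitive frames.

This is transitivity; the standard corresponding axiom is 4: □s → □□s.
Suppose □s→□□s is valid. Take Rxy, Ryz and set V(s)={w : Rxw}. Then □s at x, so □□s at x, so □s at y, so s at z, i.e. Rxz.

□s → □□s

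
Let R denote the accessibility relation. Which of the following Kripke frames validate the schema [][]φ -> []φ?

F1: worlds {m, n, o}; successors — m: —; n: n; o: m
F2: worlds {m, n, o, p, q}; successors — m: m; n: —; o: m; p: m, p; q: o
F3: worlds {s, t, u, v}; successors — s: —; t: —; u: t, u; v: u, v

F3

This is the axiom for density; its first-order frame correspondent is forall x forall y (Rxy -> exists z (Rxz & Rzy)).
F1: fails — Rom but no z with Roz and Rzm.
F2: fails — Rqo but no z with Rqz and Rzo.
F3: condition met.
Valid on: F3.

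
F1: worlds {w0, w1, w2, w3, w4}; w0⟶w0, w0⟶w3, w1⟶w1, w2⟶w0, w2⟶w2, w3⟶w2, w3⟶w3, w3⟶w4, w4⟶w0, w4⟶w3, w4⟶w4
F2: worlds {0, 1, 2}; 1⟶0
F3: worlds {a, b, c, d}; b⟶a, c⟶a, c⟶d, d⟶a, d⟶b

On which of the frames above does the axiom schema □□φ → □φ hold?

Frame correspondent (Sahlqvist): ∀x ∀y (Rxy → ∃z (Rxz ∧ Rzy)) — i.e. density.
F1: satisfies the condition.
F2: fails — R10 but no z with R1z and Rz0.
F3: fails — Rcd but no z with Rcz and Rzd.

F1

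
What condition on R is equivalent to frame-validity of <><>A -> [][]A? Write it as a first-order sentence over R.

This is a Sahlqvist (Geach-type) schema ◇^2□^0A → □^2◇^0A.
Minimal-valuation argument: fix x; take any y with xR^2y and any z with xR^2z. Set V(A) to the set of worlds R-reachable from y in exactly 0 steps. Then □^0A holds at y, so the antecedent holds at x; validity forces ◇^0A at z, giving a w with zR^0w and yR^0w.
First-order correspondent: forall x forall y forall z ((x R^2 y & x R^2 z) -> exists w (y = w & z = w)).

forall x forall y forall z ((x R^2 y & x R^2 z) -> exists w (y = w & z = w))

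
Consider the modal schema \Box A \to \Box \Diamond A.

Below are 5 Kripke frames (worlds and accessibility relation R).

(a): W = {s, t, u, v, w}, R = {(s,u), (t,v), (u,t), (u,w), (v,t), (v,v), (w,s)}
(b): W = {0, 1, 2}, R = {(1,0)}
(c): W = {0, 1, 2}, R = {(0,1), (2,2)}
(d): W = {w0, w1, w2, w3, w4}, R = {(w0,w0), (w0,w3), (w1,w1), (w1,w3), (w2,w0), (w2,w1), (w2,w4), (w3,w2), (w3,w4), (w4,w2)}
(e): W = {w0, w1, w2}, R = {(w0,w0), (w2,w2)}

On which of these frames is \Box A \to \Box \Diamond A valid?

(e)

Frame correspondent (Sahlqvist): \forall x \forall z (xRz \to \exists w (xRw \wedge zRw)) — i.e. a generalized confluence (Geach) condition.
(a): fails — sRu but no w* with sRw* and uRw*.
(b): fails — 1R0 but no w with 1Rw and 0Rw.
(c): fails — 0R1 but no w with 0Rw and 1Rw.
(d): fails — w0Rw3 but no w with w0Rw and w3Rw.
(e): condition met.
Valid on: (e).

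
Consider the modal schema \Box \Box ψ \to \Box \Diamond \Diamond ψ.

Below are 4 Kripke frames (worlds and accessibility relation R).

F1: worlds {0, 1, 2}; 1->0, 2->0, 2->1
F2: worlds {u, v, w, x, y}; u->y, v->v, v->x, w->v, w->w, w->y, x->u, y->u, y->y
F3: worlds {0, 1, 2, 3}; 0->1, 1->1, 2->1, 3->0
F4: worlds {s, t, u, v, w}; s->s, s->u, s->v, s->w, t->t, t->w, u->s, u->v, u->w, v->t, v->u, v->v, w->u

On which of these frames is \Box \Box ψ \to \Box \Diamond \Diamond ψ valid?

F3, F4

This is the axiom for a generalized confluence (Geach) condition; its first-order frame correspondent is \forall x \forall z (xRz \to \exists w (x R^2 w \wedge z R^2 w)).
F1: fails — 1R0 but no w with 1R²w and 0R²w.
F2: fails — vRx but no t with vR²t and xR²t.
F3: holds.
F4: holds.
Valid on: F3, F4.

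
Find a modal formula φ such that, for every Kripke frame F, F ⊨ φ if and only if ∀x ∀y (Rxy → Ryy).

A defining formula is □(□r → r) (the T□ axiom).
Suppose □(□r→r) is valid. Take Rxy and set V(r)={w : Ryw}. Then at y, □r holds; since □(□r→r) at x, □r→r at y, so r at y, i.e. Ryy.

□(□r → r)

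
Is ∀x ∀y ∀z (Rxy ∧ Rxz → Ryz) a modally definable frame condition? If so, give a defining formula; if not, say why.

Yes — defined by ◇q → □◇q

This is a Sahlqvist condition; the 5 axiom ◇q → □◇q defines it.
Suppose ◇q→□◇q is valid. Take Rxy, Rxz and set V(q)={y}. Then ◇q at x, so □◇q at x, so ◇q at z, so some w with Rzw has q; w=y, i.e. Rzy. By symmetry of the argument, Ryz.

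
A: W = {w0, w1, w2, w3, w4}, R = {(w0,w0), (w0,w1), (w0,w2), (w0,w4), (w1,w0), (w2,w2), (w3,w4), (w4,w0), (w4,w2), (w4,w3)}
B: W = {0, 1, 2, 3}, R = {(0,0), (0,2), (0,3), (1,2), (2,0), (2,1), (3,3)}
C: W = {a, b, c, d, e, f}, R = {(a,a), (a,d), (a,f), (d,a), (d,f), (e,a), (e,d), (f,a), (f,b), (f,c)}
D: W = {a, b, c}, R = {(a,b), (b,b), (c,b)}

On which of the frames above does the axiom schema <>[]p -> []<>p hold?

Frame correspondent (Sahlqvist): forall x forall y forall z (Rxy & Rxz -> exists w (Ryw & Rzw)) — i.e. convergence.
A: fails — Rw0w1 and Rw0w2 but w1 and w2 have no common successor.
B: fails — R02 and R03 but 2 and 3 have no common successor.
C: fails — Rfc and Rfc but c and c have no common successor.
D: condition met.
Valid on: D.

D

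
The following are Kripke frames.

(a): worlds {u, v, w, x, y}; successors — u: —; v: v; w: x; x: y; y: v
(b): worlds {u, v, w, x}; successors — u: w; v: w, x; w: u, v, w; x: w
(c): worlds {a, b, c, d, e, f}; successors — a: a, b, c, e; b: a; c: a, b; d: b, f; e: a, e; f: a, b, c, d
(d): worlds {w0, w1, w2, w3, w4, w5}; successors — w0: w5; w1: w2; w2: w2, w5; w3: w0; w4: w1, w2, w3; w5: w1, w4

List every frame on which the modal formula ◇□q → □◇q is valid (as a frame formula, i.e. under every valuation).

(a), (b)

The schema corresponds to convergence: ∀x ∀y ∀z (Rxy ∧ Rxz → ∃w (Ryw ∧ Rzw)).
(a): condition met.
(b): condition met.
(c): fails — Rfd and Rfb but d and b have no common successor.
(d): fails — Rw2w5 and Rw2w2 but w5 and w2 have no common successor.
Valid on: (a), (b).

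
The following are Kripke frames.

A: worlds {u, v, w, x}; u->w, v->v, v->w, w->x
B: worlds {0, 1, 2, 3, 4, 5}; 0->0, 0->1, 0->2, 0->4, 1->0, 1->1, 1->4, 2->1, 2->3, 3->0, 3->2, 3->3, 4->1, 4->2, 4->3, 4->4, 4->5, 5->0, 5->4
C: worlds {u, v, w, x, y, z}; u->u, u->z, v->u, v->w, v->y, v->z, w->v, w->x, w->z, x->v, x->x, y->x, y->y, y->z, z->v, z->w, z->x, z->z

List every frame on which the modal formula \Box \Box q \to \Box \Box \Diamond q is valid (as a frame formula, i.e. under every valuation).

B, C

This is the axiom for a generalized confluence (Geach) condition; its first-order frame correspondent is \forall x \forall z (x R^2 z \to \exists w (x R^2 w \wedge zRw)).
A: fails — uR²x but no t with uR²t and xRt.
B: satisfies the condition.
C: satisfies the condition.
Valid on: B, C.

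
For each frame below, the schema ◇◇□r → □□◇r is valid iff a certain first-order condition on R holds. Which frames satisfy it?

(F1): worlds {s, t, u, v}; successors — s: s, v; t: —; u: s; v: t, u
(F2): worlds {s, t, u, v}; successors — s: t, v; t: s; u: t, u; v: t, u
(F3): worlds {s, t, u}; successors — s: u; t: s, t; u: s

This is the axiom for a generalized confluence (Geach) condition; its first-order frame correspondent is ∀x ∀y ∀z ((xR²y ∧ xR²z) → ∃w (yRw ∧ zRw)).
(F1): fails — sR²s, sR²t but no w with sRw and tRw.
(F2): fails — sR²s, sR²t but no w with sRw and tRw.
(F3): fails — tR²s, tR²t but no w with sRw and tRw.
Valid on no frame.

none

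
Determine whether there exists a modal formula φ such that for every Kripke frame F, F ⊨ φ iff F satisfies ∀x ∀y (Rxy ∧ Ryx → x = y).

No — not modally definable

Modal frame validity is preserved under surjective bounded morphisms.
The 4-cycle (worlds 0,1,2,3 with 0→1→2→3→0) is antisymmetric. Sending even-indexed worlds to s and odd-indexed worlds to t is a surjective bounded morphism onto the two-world frame with s↔t, which is not antisymmetric.
So the class is not modally definable.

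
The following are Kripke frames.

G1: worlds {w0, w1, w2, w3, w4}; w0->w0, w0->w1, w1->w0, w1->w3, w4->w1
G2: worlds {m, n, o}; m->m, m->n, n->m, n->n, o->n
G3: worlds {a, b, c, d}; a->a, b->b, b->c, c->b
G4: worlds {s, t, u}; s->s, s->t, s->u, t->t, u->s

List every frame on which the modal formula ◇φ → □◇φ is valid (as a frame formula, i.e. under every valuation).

Frame correspondent (Sahlqvist): ∀x ∀y ∀z (Rxy ∧ Rxz → Ryz) — i.e. the Euclidean property.
G1: fails — Rw0w1 and Rw0w1 but not Rw1w1.
G2: ✓.
G3: fails — Rbc and Rbc but not Rcc.
G4: fails — Rsu and Rsu but not Ruu.
Valid on: G2.

G2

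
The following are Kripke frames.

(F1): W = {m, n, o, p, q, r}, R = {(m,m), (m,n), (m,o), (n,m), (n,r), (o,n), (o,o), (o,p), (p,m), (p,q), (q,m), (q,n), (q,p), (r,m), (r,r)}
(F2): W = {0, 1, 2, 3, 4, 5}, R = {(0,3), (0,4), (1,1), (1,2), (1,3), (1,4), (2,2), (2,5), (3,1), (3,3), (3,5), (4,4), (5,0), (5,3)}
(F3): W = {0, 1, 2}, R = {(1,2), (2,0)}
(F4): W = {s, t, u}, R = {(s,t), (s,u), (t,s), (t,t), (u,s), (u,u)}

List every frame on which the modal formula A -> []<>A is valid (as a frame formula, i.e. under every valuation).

The schema corresponds to symmetry: forall x forall y (Rxy -> Ryx).
(F1): fails — Rnr but not Rrn.
(F2): fails — R12 but not R21.
(F3): fails — R12 but not R21.
(F4): holds.
Valid on: (F4).

(F4)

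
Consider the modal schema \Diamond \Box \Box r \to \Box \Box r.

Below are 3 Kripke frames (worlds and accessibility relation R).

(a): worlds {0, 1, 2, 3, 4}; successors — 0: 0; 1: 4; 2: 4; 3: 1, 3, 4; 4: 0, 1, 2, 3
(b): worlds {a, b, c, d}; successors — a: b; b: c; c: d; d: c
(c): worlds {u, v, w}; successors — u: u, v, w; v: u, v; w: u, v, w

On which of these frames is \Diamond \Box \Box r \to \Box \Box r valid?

Frame correspondent (Sahlqvist): \forall x \forall y \forall z ((xRy \wedge x R^2 z) \to \exists w (y R^2 w \wedge z = w)) — i.e. a generalized confluence (Geach) condition.
(a): fails — 1R4, 1R²2 but no w with 4R²w and 2=w.
(b): fails — aRb, aR²c but no w with bR²w and c=w.
(c): holds.
Valid on: (c).

(c)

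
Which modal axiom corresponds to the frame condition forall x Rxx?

□r → r

The condition is reflexivity. The T schema □r → r defines it.
Suppose □r→r is valid. At any x set V(r)={w : Rxw}. Then □r holds at x, so r holds at x, i.e. Rxx.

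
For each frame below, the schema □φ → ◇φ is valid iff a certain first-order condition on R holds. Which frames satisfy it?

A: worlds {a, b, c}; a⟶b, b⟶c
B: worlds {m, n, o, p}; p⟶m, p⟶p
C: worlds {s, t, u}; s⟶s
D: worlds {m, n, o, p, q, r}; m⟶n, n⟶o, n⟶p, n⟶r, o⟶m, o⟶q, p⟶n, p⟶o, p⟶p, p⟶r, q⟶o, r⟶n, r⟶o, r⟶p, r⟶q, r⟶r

This is the axiom for seriality; its first-order frame correspondent is ∀x ∃y Rxy.
A: fails — world c has no successor.
B: fails — world m has no successor.
C: fails — world t has no successor.
D: holds.

D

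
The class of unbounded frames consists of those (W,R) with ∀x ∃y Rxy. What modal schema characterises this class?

This is seriality; the standard corresponding axiom is D: □r → ◇r.
Suppose □r→◇r is valid. At any x set V(r)=W. Then □r at x, so ◇r at x, so x has a successor.

□r → ◇r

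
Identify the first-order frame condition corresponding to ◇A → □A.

Suppose ◇A→□A is valid. Take Rxy, Rxz and set V(A)={y}. Then ◇A at x, so □A at x, so A at z, i.e. z=y.

Partial functionality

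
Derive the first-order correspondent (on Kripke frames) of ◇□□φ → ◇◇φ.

∀x ∀y (xRy → ∃w (yR²w ∧ xR²w))

This is a Sahlqvist (Geach-type) schema ◇^1□^2φ → □^0◇^2φ.
Minimal-valuation argument: fix x; take any y with xR^1y and any z with xR^0z. Set V(φ) to the set of worlds R-reachable from y in exactly 2 steps. Then □^2φ holds at y, so the antecedent holds at x; validity forces ◇^2φ at z, giving a w with zR^2w and yR^2w.
First-order correspondent: ∀x ∀y (xRy → ∃w (yR²w ∧ xR²w)).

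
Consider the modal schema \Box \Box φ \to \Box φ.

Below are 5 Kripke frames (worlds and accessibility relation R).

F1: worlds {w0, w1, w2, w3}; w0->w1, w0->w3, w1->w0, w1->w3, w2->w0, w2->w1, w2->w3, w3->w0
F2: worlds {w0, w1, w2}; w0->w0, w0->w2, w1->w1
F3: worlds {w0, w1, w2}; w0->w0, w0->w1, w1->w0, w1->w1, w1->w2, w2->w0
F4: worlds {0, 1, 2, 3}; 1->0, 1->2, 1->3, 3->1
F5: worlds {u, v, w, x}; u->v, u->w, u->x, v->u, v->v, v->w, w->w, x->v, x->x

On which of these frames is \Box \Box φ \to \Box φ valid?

F2, F3, F5

This is the axiom for density; its first-order frame correspondent is \forall x \forall y (Rxy \to \exists z (Rxz \wedge Rzy)).
F1: fails — Rw3w0 but no z with Rw3z and Rzw0.
F2: ✓.
F3: ✓.
F4: fails — R12 but no z with R1z and Rz2.
F5: ✓.
Valid on: F2, F3, F5.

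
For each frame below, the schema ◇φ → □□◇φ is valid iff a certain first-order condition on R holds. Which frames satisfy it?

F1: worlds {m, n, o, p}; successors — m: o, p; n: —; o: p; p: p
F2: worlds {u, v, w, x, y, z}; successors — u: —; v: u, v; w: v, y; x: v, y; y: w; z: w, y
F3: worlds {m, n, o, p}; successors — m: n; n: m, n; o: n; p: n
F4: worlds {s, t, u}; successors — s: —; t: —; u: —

Frame correspondent (Sahlqvist): ∀x ∀y ∀z ((xRy ∧ xR²z) → ∃w (y = w ∧ zRw)) — i.e. a generalized confluence (Geach) condition.
F1: fails — mRo, mR²p but no w with o=w and pRw.
F2: fails — vRu, vR²u but no t with u=t and uRt.
F3: fails — nRm, nR²m but no w with m=w and mRw.
F4: condition met.

F4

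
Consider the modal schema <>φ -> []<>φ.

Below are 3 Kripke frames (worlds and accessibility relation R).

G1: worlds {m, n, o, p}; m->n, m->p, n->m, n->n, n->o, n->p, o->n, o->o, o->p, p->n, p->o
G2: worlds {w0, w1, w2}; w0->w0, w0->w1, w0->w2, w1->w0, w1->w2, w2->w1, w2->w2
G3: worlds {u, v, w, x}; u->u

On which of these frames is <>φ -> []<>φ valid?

This is the axiom for the Euclidean property; its first-order frame correspondent is forall x forall y forall z (Rxy & Rxz -> Ryz).
G1: fails — Rmp and Rmp but not Rpp.
G2: fails — Rw0w1 and Rw0w1 but not Rw1w1.
G3: ✓.
Valid on: G3.

G3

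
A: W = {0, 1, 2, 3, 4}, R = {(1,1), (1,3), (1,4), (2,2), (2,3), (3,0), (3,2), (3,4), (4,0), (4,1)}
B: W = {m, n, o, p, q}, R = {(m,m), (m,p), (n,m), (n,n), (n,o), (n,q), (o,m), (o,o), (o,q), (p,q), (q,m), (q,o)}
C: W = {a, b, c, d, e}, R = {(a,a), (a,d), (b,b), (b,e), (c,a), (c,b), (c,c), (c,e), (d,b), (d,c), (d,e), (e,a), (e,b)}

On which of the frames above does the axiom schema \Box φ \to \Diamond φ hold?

This is the axiom for seriality; its first-order frame correspondent is \forall x \exists y Rxy.
A: fails — world 0 has no successor.
B: holds.
C: holds.

B, C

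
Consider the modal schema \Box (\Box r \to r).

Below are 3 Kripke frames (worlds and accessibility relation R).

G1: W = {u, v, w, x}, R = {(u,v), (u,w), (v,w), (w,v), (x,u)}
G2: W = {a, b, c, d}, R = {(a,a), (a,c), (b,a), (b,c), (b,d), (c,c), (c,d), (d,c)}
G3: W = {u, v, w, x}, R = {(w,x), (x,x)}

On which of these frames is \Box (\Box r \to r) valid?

This is the axiom for shift-reflexivity; its first-order frame correspondent is \forall x \forall y (Rxy \to Ryy).
G1: fails — Ruv but not Rvv.
G2: fails — Rcd but not Rdd.
G3: holds.
Valid on: G3.

G3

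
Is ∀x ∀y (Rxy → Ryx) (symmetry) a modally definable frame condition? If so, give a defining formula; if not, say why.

Definable; q → □◇q defines it

The condition is symmetry. A defining modal formula is q → □◇q.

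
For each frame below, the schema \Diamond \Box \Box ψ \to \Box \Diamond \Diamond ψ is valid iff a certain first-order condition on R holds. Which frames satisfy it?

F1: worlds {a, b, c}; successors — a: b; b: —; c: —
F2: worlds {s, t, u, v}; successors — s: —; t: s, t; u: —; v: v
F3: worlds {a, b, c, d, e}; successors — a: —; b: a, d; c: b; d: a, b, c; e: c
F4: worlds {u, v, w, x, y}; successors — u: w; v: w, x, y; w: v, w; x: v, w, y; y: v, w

F4

The schema corresponds to a generalized confluence (Geach) condition: \forall x \forall y \forall z ((xRy \wedge xRz) \to \exists w (y R^2 w \wedge z R^2 w)).
F1: fails — aRb, aRb but no w with bR²w and bR²w.
F2: fails — tRs, tRs but no w with sR²w and sR²w.
F3: fails — bRa, bRa but no w with aR²w and aR²w.
F4: ✓.
Valid on: F4.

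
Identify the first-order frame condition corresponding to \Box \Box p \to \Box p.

This schema is the C4 axiom.
It corresponds to density: \forall x \forall y (Rxy \to \exists z (Rxz \wedge Rzy)).

density: \forall x \forall y (Rxy \to \exists z (Rxz \wedge Rzy))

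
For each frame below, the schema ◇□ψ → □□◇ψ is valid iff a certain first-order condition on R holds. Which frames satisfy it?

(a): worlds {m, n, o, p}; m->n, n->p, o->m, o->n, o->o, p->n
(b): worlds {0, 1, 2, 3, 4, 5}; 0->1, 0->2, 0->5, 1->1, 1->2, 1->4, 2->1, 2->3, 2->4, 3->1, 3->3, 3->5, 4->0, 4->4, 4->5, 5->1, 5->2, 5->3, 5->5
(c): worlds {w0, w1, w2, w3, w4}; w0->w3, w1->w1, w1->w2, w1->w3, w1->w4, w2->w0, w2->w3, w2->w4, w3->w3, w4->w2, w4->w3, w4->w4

This is the axiom for a generalized confluence (Geach) condition; its first-order frame correspondent is ∀x ∀y ∀z ((xRy ∧ xR²z) → ∃w (yRw ∧ zRw)).
(a): fails — mRn, mR²p but no w with nRw and pRw.
(b): satisfies the condition.
(c): satisfies the condition.

(b), (c)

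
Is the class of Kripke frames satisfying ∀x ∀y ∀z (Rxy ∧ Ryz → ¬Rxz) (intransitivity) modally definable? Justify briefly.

Not modally definable

Any modally definable frame class is closed under surjective bounded morphisms.
The 5-cycle (worlds 0,1,2,3,4 with 0→1→2→3→4→0) is intransitive. Mapping every world to a single reflexive point • is a surjective bounded morphism; the reflexive point is not intransitive (R••∧R•• but R••).
So the class is not modally definable.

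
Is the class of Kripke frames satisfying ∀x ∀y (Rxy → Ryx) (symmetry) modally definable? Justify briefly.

Definable; p → □◇p defines it

Yes: it is symmetry, defined by the B schema p → □◇p.
Suppose p→□◇p is valid. Take Rxy and set V(p)={x}. Then p at x, so □◇p at x, so ◇p at y, so some z with Ryz has p; z=x, i.e. Ryx.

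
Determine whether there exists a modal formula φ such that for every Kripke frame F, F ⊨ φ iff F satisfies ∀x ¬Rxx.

Modal frame validity is preserved under surjective bounded morphisms.
The 4-cycle (worlds s,t,u,v with s→t→u→v→s) is irreflexive, and the map sending every world to a single reflexive point • is a surjective bounded morphism (forth: every edge maps to (•,•); back: every world has a successor). So any modal formula valid on the 4-cycle is also valid on the reflexive point, which is not irreflexive.
So no modal formula (or set of formulas) defines exactly the irreflexive frames.

Not modally definable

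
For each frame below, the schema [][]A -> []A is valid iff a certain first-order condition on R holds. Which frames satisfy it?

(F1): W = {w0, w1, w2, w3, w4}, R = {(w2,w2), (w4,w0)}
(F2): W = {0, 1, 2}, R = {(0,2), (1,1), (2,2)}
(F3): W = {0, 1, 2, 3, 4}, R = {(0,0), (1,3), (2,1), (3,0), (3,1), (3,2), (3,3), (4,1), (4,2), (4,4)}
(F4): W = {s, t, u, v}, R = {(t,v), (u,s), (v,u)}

(F2)

Frame correspondent (Sahlqvist): forall x forall y (Rxy -> exists z (Rxz & Rzy)) — i.e. density.
(F1): fails — Rw4w0 but no z with Rw4z and Rzw0.
(F2): condition met.
(F3): fails — R21 but no z with R2z and Rz1.
(F4): fails — Rus but no z with Ruz and Rzs.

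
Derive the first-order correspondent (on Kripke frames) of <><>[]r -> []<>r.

This is a Sahlqvist (Geach-type) schema ◇^2□^1r → □^1◇^1r.
Minimal-valuation argument: fix x; take any y with xR^2y and any z with xR^1z. Set V(r) to the set of worlds R-reachable from y in exactly 1 step. Then □^1r holds at y, so the antecedent holds at x; validity forces ◇^1r at z, giving a w with zR^1w and yR^1w.
First-order correspondent: forall x forall y forall z ((x R^2 y & xRz) -> exists w (yRw & zRw)).

forall x forall y forall z ((x R^2 y & xRz) -> exists w (yRw & zRw))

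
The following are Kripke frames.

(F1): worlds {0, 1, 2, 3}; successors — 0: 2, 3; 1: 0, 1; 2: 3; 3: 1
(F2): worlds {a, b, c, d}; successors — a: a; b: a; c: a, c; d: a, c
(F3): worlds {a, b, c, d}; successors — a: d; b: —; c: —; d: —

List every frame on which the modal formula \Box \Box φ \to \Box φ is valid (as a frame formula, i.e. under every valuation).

The schema corresponds to density: \forall x \forall y (Rxy \to \exists z (Rxz \wedge Rzy)).
(F1): fails — R02 but no z with R0z and Rz2.
(F2): holds.
(F3): fails — Rad but no z with Raz and Rzd.

(F2)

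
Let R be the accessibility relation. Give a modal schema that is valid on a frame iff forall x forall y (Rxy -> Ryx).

ψ → □◇ψ

A defining formula is ψ → □◇ψ (the B axiom).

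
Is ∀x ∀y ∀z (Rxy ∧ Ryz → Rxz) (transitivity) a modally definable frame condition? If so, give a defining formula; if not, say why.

The condition is transitivity. A defining modal formula is □p → □□p.

Definable; □p → □□p defines it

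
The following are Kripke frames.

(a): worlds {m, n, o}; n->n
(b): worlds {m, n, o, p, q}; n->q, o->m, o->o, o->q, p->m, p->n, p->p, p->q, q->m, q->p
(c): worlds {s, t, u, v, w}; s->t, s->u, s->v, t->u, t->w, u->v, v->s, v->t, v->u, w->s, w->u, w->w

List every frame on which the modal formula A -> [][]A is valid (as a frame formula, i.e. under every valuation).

(a)

Frame correspondent (Sahlqvist): forall x forall z (x R^2 z -> exists w (x = w & z = w)) — i.e. a generalized confluence (Geach) condition.
(a): ✓.
(b): fails — nR²m but n ≠ m.
(c): fails — sR²t but s ≠ t.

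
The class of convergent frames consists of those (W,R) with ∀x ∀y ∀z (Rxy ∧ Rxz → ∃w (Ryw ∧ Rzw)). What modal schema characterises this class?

A defining formula is ◇□q → □◇q (the .2 axiom).
Suppose ◇□q→□◇q is valid. Take Rxy, Rxz and set V(q)={w : Ryw}. Then □q at y so ◇□q at x, so □◇q at x, so ◇q at z, giving w with Rzw and Ryw.

◇□q → □◇q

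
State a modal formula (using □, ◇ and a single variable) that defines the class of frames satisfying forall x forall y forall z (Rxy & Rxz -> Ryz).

◇p → □◇p

This is the Euclidean property; the standard corresponding axiom is 5: ◇p → □◇p.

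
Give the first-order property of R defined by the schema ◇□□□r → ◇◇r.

This is a Sahlqvist (Geach-type) schema ◇^1□^3r → □^0◇^2r.
First-order correspondent: ∀x ∀y (xRy → ∃w (yR³w ∧ xR²w)).

∀x ∀y (xRy → ∃w (yR³w ∧ xR²w))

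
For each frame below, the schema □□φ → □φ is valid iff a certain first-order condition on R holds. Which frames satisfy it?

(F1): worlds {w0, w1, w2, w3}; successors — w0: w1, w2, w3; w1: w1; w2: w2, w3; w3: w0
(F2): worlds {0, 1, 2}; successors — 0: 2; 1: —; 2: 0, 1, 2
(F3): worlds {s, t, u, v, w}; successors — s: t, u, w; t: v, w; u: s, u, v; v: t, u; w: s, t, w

This is the axiom for density; its first-order frame correspondent is ∀x ∀y (Rxy → ∃z (Rxz ∧ Rzy)).
(F1): fails — Rw3w0 but no z with Rw3z and Rzw0.
(F2): satisfies the condition.
(F3): fails — Rtv but no z with Rtz and Rzv.

(F2)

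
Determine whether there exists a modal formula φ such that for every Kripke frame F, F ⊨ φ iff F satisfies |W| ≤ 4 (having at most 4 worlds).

If a class were modally definable it would be closed under disjoint unions (Goldblatt–Thomason).
Any modal formula valid on each of 5 disjoint one-world frames is valid on their disjoint union (validity is preserved under disjoint unions). Each one-world frame has |W|=1≤4, but the union has |W|=5.
Hence having at most 4 worlds is not modally definable.

Not modally definable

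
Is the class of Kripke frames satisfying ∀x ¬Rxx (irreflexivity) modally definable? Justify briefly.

Not modally definable

If a class were modally definable it would be closed under surjective bounded morphisms (Goldblatt–Thomason).
The 2-cycle (worlds a,b with a→b→a) is irreflexive, and the map sending every world to a single reflexive point • is a surjective bounded morphism (forth: every edge maps to (•,•); back: every world has a successor). So any modal formula valid on the 2-cycle is also valid on the reflexive point, which is not irreflexive.
So the class is not modally definable.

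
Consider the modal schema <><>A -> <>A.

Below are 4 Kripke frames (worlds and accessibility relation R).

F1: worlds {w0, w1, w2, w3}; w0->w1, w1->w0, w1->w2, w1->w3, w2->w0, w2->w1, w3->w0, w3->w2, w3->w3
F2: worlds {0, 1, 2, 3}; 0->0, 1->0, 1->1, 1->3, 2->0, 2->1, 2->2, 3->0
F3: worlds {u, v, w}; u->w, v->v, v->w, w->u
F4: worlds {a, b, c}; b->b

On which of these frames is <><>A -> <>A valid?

The schema corresponds to a generalized confluence (Geach) condition: forall x forall y (x R^2 y -> exists w (y = w & xRw)).
F1: fails — w0R²w0 but no w with w0=w and w0Rw.
F2: fails — 2R²3 but no w with 3=w and 2Rw.
F3: fails — uR²u but no t with u=t and uRt.
F4: ✓.

F4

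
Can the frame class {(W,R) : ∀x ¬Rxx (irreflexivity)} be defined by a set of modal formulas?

Not definable by any modal formula

Modal frame validity is preserved under surjective bounded morphisms.
The 4-cycle (worlds a,b,c,d with a→b→c→d→a) is irreflexive, and the map sending every world to a single reflexive point • is a surjective bounded morphism (forth: every edge maps to (•,•); back: every world has a successor). So any modal formula valid on the 4-cycle is also valid on the reflexive point, which is not irreflexive.
So no modal formula (or set of formulas) defines exactly the irreflexive frames.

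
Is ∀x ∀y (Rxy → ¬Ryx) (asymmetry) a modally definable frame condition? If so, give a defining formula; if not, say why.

No — not modally definable

Any modally definable frame class is closed under surjective bounded morphisms.
The 4-cycle (worlds s,t,u,v with s→t→u→v→s) is asymmetric. Mapping every world to a single reflexive point • is a surjective bounded morphism, and the reflexive point is not asymmetric (R•• but asymmetry requires ¬R••).
So no modal formula (or set of formulas) defines exactly the asymmetric frames.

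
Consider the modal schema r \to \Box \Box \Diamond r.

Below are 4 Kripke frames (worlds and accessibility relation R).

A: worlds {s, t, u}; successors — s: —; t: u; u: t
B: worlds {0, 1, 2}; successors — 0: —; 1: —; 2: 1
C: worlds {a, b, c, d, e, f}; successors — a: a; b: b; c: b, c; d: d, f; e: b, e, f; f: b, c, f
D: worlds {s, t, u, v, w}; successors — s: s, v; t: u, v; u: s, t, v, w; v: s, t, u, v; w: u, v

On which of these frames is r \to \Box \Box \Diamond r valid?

B

This is the axiom for a generalized confluence (Geach) condition; its first-order frame correspondent is \forall x \forall z (x R^2 z \to \exists w (x = w \wedge zRw)).
A: fails — tR²t but no w with t=w and tRw.
B: satisfies the condition.
C: fails — cR²b but no w with c=w and bRw.
D: fails — sR²t but no w* with s=w* and tRw*.
Valid on: B.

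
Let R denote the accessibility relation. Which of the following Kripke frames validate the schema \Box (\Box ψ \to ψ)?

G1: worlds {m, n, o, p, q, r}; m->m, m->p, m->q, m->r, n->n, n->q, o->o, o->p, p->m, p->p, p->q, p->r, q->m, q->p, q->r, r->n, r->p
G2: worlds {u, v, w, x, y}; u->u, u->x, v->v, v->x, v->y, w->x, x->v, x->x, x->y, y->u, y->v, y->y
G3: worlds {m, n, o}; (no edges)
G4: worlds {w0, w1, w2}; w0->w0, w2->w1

The schema corresponds to shift-reflexivity: \forall x \forall y (Rxy \to Ryy).
G1: fails — Rpr but not Rrr.
G2: ✓.
G3: ✓.
G4: fails — Rw2w1 but not Rw1w1.
Valid on: G2, G3.

G2, G3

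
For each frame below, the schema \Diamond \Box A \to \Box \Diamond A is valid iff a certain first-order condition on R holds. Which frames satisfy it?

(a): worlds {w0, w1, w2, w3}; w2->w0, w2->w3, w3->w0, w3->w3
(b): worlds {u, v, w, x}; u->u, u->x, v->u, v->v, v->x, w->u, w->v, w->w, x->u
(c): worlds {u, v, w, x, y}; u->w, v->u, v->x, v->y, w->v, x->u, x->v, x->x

The schema corresponds to convergence: \forall x \forall y \forall z (Rxy \wedge Rxz \to \exists w (Ryw \wedge Rzw)).
(a): fails — Rw2w0 and Rw2w0 but w0 and w0 have no common successor.
(b): holds.
(c): fails — Rvu and Rvx but u and x have no common successor.

(b)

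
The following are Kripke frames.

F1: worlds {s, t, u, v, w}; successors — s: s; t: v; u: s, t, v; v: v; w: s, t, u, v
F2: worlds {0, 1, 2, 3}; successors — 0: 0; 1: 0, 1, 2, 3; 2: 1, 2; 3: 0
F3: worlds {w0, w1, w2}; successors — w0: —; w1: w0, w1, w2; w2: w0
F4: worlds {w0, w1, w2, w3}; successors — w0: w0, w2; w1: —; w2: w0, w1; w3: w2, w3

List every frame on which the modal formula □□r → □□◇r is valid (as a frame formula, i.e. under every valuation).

This is the axiom for a generalized confluence (Geach) condition; its first-order frame correspondent is ∀x ∀z (xR²z → ∃w (xR²w ∧ zRw)).
F1: condition met.
F2: condition met.
F3: fails — w1R²w0 but no w with w1R²w and w0Rw.
F4: fails — w0R²w1 but no w with w0R²w and w1Rw.
Valid on: F1, F2.

F1, F2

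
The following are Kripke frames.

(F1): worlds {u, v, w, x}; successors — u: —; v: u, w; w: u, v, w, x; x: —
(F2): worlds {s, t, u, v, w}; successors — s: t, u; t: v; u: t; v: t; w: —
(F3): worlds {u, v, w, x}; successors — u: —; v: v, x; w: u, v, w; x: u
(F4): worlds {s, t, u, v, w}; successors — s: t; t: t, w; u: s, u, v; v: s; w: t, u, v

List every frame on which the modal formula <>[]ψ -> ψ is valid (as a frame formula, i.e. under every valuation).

none

Frame correspondent (Sahlqvist): forall x forall y (xRy -> exists w (yRw & x = w)) — i.e. a generalized confluence (Geach) condition.
(F1): fails — vRu but no t with uRt and v=t.
(F2): fails — sRt but no w* with tRw* and s=w*.
(F3): fails — vRx but no t with xRt and v=t.
(F4): fails — sRt but no w* with tRw* and s=w*.
Valid on no frame.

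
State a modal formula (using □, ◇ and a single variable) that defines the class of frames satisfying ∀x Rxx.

□q → q

This is reflexivity; the standard corresponding axiom is T: □q → q.
Suppose □q→q is valid. At any x set V(q)={w : Rxw}. Then □q holds at x, so q holds at x, i.e. Rxx.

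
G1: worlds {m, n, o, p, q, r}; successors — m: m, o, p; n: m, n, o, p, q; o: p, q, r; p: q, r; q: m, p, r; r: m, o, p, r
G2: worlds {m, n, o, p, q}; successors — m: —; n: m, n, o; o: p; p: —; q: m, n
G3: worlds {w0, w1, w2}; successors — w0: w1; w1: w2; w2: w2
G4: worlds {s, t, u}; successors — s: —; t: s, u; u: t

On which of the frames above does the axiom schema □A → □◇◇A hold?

The schema corresponds to a generalized confluence (Geach) condition: ∀x ∀z (xRz → ∃w (xRw ∧ zR²w)).
G1: ✓.
G2: fails — nRm but no w with nRw and mR²w.
G3: fails — w0Rw1 but no w with w0Rw and w1R²w.
G4: fails — tRs but no w with tRw and sR²w.
Valid on: G1.

G1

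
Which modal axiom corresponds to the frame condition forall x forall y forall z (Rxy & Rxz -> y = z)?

A defining formula is ◇q → □q (the CD axiom).

◇q → □q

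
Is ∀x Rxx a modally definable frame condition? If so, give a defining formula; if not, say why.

Definable; □r → r defines it

Yes: it is reflexivity, defined by the T schema □r → r.
Suppose □r→r is valid. At any x set V(r)={w : Rxw}. Then □r holds at x, so r holds at x, i.e. Rxx.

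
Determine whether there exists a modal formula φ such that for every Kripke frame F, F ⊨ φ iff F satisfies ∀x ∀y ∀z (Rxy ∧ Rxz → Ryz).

This is a Sahlqvist condition; the 5 axiom ◇q → □◇q defines it.

Yes — defined by ◇q → □◇q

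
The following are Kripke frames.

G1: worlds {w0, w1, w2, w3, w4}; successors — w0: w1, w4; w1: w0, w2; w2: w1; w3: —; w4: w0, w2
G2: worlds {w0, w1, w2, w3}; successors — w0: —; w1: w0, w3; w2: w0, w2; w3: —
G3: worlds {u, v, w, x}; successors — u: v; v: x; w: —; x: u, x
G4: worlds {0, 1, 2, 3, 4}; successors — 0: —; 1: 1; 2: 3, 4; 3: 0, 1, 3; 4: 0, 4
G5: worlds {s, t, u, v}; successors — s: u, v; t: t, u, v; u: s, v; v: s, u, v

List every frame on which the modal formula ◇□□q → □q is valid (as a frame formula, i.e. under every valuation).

G1

The schema corresponds to a generalized confluence (Geach) condition: ∀x ∀y ∀z ((xRy ∧ xRz) → ∃w (yR²w ∧ z = w)).
G1: satisfies the condition.
G2: fails — w1Rw0, w1Rw0 but no w with w0R²w and w0=w.
G3: fails — uRv, uRv but no t with vR²t and v=t.
G4: fails — 2R3, 2R4 but no w with 3R²w and 4=w.
G5: fails — tRu, tRt but no w with uR²w and t=w.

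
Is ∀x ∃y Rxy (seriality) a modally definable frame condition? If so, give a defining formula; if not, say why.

Definable; □q → ◇q defines it

The condition is seriality. A defining modal formula is □q → ◇q.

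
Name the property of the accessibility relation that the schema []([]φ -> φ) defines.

Shift-reflexivity

Suppose □(□φ→φ) is valid. Take Rxy and set V(φ)={w : Ryw}. Then at y, □φ holds; since □(□φ→φ) at x, □φ→φ at y, so φ at y, i.e. Ryy.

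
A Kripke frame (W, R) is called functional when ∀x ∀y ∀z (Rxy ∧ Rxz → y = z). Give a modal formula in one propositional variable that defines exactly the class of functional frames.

◇q → □q

A defining formula is ◇q → □q (the CD axiom).
Suppose ◇q→□q is valid. Take Rxy, Rxz and set V(q)={y}. Then ◇q at x, so □q at x, so q at z, i.e. z=y.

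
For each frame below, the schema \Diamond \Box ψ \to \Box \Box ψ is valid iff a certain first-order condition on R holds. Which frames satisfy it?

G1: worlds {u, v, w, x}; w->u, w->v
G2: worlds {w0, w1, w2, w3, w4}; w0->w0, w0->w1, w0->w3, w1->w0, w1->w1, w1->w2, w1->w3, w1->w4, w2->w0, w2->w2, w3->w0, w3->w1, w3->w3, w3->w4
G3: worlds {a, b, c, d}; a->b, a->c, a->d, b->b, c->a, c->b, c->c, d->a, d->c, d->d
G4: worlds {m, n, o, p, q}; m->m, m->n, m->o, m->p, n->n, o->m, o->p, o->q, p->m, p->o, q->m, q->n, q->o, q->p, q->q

The schema corresponds to a generalized confluence (Geach) condition: \forall x \forall y \forall z ((xRy \wedge x R^2 z) \to \exists w (yRw \wedge z = w)).
G1: condition met.
G2: fails — w0Rw0, w0R²w2 but no w with w0Rw and w2=w.
G3: fails — aRb, aR²a but no w with bRw and a=w.
G4: fails — mRm, mR²q but no w with mRw and q=w.
Valid on: G1.

G1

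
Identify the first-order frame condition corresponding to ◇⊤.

seriality

◇⊤ holds at w iff w has a successor, so frame-validity of ◇⊤ is exactly seriality. Equivalently via □r → ◇r:
Suppose □r→◇r is valid. At any x set V(r)=W. Then □r at x, so ◇r at x, so x has a successor.
Conversely, any frame satisfying ∀x ∃y Rxy validates the schema.
Frame condition: ∀x ∃y Rxy.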